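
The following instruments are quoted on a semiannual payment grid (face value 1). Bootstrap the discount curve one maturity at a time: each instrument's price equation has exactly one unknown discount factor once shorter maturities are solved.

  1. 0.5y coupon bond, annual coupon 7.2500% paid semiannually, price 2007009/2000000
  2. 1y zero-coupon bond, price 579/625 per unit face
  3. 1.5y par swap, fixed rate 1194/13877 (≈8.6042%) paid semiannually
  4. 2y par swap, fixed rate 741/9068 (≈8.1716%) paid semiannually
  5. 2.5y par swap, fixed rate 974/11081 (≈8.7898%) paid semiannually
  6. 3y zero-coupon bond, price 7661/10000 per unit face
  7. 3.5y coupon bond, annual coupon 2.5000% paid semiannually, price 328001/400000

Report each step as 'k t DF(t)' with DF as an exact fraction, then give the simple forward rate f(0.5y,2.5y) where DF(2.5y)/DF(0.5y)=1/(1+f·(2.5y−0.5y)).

1 1/2 2421/2500
2 1 579/625
3 3/2 4403/5000
4 2 4259/5000
5 5/2 2013/2500
6 3 7661/10000
7 7/2 7457/10000
f(0.5y,2.5y) = ((2421/2500)/(2013/2500) − 1)/(2) = 68/671 ≈ 10.1341%

step 1 [0.5y] bond c/2=29/800: DF=(2007009/2000000 − 29/800·(0))/(1+29/800) = 2421/2500 ≈ 0.968400
step 2 [1y] zero: DF = P = 579/625 ≈ 0.926400
step 3 [1.5y] swap r/2=597/13877: DF=(1 − 597/13877·(0.968400+0.926400))/(1+597/13877) = 4403/5000 ≈ 0.880600
step 4 [2y] swap r/2=741/18136: DF=(1 − 741/18136·(0.968400+0.926400+0.880600))/(1+741/18136) = 4259/5000 ≈ 0.851800
step 5 [2.5y] swap r/2=487/11081: DF=(1 − 487/11081·(0.968400+0.926400+0.880600+0.851800))/(1+487/11081) = 2013/2500 ≈ 0.805200
step 6 [3y] zero: DF = P = 7661/10000 ≈ 0.766100
step 7 [3.5y] bond c/2=1/80: DF=(328001/400000 − 1/80·(0.968400+0.926400+0.880600+0.851800+0.805200+0.766100))/(1+1/80) = 7457/10000 ≈ 0.745700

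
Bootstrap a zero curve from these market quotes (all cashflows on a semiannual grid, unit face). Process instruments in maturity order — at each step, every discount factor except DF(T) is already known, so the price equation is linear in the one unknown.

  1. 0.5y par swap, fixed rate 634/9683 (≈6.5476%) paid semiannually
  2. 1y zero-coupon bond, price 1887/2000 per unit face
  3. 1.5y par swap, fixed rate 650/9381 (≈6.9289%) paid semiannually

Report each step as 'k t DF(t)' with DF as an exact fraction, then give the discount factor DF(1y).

step 1 [0.5y] swap r/2=317/9683: DF=(1 − 317/9683·(0))/(1+317/9683) = 9683/10000 ≈ 0.968300
step 2 [1y] zero: DF = P = 1887/2000 ≈ 0.943500
step 3 [1.5y] swap r/2=325/9381: DF=(1 − 325/9381·(0.968300+0.943500))/(1+325/9381) = 361/400 ≈ 0.902500

1 1/2 9683/10000
2 1 1887/2000
3 3/2 361/400
DF(1y) = 1887/2000 ≈ 0.943500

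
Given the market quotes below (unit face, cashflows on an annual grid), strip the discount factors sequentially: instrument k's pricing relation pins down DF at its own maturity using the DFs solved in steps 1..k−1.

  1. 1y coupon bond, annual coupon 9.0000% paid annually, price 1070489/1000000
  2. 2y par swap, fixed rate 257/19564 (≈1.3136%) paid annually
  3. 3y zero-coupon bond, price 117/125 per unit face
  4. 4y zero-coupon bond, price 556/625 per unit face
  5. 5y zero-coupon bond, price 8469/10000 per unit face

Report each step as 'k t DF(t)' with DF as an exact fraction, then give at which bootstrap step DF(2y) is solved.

step 1 [1y] bond c/1=9/100: DF=(1070489/1000000 − 9/100·(0))/(1+9/100) = 9821/10000 ≈ 0.982100
step 2 [2y] swap r/1=257/19564: DF=(1 − 257/19564·(0.982100))/(1+257/19564) = 9743/10000 ≈ 0.974300
step 3 [3y] zero: DF = P = 117/125 ≈ 0.936000
step 4 [4y] zero: DF = P = 556/625 ≈ 0.889600
step 5 [5y] zero: DF = P = 8469/10000 ≈ 0.846900

1 1 9821/10000
2 2 9743/10000
3 3 117/125
4 4 556/625
5 5 8469/10000
DF(2y) is solved at step 2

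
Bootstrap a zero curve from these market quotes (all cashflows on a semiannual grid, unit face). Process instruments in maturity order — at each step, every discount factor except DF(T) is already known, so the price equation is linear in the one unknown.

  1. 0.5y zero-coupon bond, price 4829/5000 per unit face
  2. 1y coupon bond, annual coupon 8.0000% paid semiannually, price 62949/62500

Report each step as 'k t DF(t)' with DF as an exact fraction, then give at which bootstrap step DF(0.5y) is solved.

step 1 [0.5y] zero: DF = P = 4829/5000 ≈ 0.965800
step 2 [1y] bond c/2=1/25: DF=(62949/62500 − 1/25·(0.965800))/(1+1/25) = 9313/10000 ≈ 0.931300

1 1/2 4829/5000
2 1 9313/10000
DF(0.5y) is solved at step 1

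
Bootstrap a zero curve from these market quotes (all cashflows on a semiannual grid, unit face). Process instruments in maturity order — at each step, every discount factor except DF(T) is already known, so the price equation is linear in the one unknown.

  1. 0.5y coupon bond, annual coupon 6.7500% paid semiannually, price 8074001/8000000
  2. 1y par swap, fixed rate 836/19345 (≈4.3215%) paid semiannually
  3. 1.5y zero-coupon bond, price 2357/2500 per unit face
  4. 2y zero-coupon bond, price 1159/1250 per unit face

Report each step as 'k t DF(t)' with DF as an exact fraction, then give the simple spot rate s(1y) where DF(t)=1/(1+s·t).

step 1 [0.5y] bond c/2=27/800: DF=(8074001/8000000 − 27/800·(0))/(1+27/800) = 9763/10000 ≈ 0.976300
step 2 [1y] swap r/2=418/19345: DF=(1 − 418/19345·(0.976300))/(1+418/19345) = 4791/5000 ≈ 0.958200
step 3 [1.5y] zero: DF = P = 2357/2500 ≈ 0.942800
step 4 [2y] zero: DF = P = 1159/1250 ≈ 0.927200

1 1/2 9763/10000
2 1 4791/5000
3 3/2 2357/2500
4 2 1159/1250
s(1y) = (1/(4791/5000) − 1)/(1) = 209/4791 ≈ 4.3623%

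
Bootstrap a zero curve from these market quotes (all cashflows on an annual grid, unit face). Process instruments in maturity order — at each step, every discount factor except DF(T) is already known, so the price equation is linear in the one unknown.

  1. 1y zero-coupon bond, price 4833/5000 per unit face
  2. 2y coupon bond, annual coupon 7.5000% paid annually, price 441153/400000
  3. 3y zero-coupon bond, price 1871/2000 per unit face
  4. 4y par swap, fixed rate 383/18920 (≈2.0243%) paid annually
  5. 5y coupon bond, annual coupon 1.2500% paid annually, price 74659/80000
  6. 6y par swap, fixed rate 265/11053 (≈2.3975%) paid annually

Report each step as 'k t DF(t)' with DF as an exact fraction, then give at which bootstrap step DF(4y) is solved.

1 1 4833/5000
2 2 1917/2000
3 3 1871/2000
4 4 4617/5000
5 5 7/8
6 6 347/400
DF(4y) is solved at step 4

step 1 [1y] zero: DF = P = 4833/5000 ≈ 0.966600
step 2 [2y] bond c/1=3/40: DF=(441153/400000 − 3/40·(0.966600))/(1+3/40) = 1917/2000 ≈ 0.958500
step 3 [3y] zero: DF = P = 1871/2000 ≈ 0.935500
step 4 [4y] swap r/1=383/18920: DF=(1 − 383/18920·(0.966600+0.958500+0.935500))/(1+383/18920) = 4617/5000 ≈ 0.923400
step 5 [5y] bond c/1=1/80: DF=(74659/80000 − 1/80·(0.966600+0.958500+0.935500+0.923400))/(1+1/80) = 7/8 ≈ 0.875000
step 6 [6y] swap r/1=265/11053: DF=(1 − 265/11053·(0.966600+0.958500+0.935500+0.923400+0.875000))/(1+265/11053) = 347/400 ≈ 0.867500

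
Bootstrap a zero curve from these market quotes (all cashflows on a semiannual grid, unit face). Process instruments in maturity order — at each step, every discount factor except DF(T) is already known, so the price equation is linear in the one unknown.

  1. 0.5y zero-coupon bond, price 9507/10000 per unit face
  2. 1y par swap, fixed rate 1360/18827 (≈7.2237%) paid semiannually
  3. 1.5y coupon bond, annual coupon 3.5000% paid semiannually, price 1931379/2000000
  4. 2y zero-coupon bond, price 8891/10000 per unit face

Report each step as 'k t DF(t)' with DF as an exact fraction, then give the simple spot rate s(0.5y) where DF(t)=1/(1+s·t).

step 1 [0.5y] zero: DF = P = 9507/10000 ≈ 0.950700
step 2 [1y] swap r/2=680/18827: DF=(1 − 680/18827·(0.950700))/(1+680/18827) = 233/250 ≈ 0.932000
step 3 [1.5y] bond c/2=7/400: DF=(1931379/2000000 − 7/400·(0.950700+0.932000))/(1+7/400) = 9167/10000 ≈ 0.916700
step 4 [2y] zero: DF = P = 8891/10000 ≈ 0.889100

1 1/2 9507/10000
2 1 233/250
3 3/2 9167/10000
4 2 8891/10000
s(0.5y) = (1/(9507/10000) − 1)/(1/2) = 986/9507 ≈ 10.3713%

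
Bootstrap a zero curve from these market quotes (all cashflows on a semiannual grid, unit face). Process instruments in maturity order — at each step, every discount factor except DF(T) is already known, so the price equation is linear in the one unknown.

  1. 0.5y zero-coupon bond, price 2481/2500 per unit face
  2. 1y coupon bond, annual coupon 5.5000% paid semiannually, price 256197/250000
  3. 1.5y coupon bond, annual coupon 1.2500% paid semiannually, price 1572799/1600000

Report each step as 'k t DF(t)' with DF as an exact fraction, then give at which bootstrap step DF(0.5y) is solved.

1 1/2 2481/2500
2 1 2427/2500
3 3/2 9647/10000
DF(0.5y) is solved at step 1

step 1 [0.5y] zero: DF = P = 2481/2500 ≈ 0.992400
step 2 [1y] bond c/2=11/400: DF=(256197/250000 − 11/400·(0.992400))/(1+11/400) = 2427/2500 ≈ 0.970800
step 3 [1.5y] bond c/2=1/160: DF=(1572799/1600000 − 1/160·(0.992400+0.970800))/(1+1/160) = 9647/10000 ≈ 0.964700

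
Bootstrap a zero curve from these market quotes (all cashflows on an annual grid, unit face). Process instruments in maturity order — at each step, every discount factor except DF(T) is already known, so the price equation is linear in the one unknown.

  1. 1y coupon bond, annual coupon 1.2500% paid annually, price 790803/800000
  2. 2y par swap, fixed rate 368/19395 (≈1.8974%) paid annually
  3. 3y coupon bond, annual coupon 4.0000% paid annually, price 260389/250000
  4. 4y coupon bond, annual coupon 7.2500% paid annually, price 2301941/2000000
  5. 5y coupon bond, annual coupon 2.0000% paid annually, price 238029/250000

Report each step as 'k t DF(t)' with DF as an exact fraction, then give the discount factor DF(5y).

1 1 9763/10000
2 2 602/625
3 3 9269/10000
4 4 4397/5000
5 5 43/50
DF(5y) = 43/50 ≈ 0.860000

step 1 [1y] bond c/1=1/80: DF=(790803/800000 − 1/80·(0))/(1+1/80) = 9763/10000 ≈ 0.976300
step 2 [2y] swap r/1=368/19395: DF=(1 − 368/19395·(0.976300))/(1+368/19395) = 602/625 ≈ 0.963200
step 3 [3y] bond c/1=1/25: DF=(260389/250000 − 1/25·(0.976300+0.963200))/(1+1/25) = 9269/10000 ≈ 0.926900
step 4 [4y] bond c/1=29/400: DF=(2301941/2000000 − 29/400·(0.976300+0.963200+0.926900))/(1+29/400) = 4397/5000 ≈ 0.879400
step 5 [5y] bond c/1=1/50: DF=(238029/250000 − 1/50·(0.976300+0.963200+0.926900+0.879400))/(1+1/50) = 43/50 ≈ 0.860000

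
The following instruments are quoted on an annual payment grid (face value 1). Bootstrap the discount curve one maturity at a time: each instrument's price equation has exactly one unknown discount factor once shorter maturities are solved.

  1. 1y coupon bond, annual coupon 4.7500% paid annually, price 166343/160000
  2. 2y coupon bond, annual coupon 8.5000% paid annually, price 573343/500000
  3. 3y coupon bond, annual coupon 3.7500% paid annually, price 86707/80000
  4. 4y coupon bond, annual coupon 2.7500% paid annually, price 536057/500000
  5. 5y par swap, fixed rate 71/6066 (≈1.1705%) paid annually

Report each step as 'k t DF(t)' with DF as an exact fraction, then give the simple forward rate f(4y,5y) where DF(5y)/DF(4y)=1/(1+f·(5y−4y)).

1 1 397/400
2 2 9791/10000
3 3 4867/5000
4 4 4823/5000
5 5 1179/1250
f(4y,5y) = ((4823/5000)/(1179/1250) − 1)/(1) = 107/4716 ≈ 2.2689%

step 1 [1y] bond c/1=19/400: DF=(166343/160000 − 19/400·(0))/(1+19/400) = 397/400 ≈ 0.992500
step 2 [2y] bond c/1=17/200: DF=(573343/500000 − 17/200·(0.992500))/(1+17/200) = 9791/10000 ≈ 0.979100
step 3 [3y] bond c/1=3/80: DF=(86707/80000 − 3/80·(0.992500+0.979100))/(1+3/80) = 4867/5000 ≈ 0.973400
step 4 [4y] bond c/1=11/400: DF=(536057/500000 − 11/400·(0.992500+0.979100+0.973400))/(1+11/400) = 4823/5000 ≈ 0.964600
step 5 [5y] swap r/1=71/6066: DF=(1 − 71/6066·(0.992500+0.979100+0.973400+0.964600))/(1+71/6066) = 1179/1250 ≈ 0.943200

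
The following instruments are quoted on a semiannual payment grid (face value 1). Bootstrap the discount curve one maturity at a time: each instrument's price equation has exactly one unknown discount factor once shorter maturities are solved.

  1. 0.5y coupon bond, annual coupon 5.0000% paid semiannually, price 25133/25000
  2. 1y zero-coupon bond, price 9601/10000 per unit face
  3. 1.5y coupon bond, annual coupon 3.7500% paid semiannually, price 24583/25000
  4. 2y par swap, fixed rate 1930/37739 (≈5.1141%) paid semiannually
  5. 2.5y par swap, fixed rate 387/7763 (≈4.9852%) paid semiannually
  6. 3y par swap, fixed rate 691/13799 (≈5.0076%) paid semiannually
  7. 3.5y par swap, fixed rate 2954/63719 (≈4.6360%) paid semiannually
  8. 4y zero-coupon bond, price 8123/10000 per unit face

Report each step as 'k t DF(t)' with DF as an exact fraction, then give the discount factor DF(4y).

1 1/2 613/625
2 1 9601/10000
3 3/2 1859/2000
4 2 1807/2000
5 5/2 8839/10000
6 3 4309/5000
7 7/2 8523/10000
8 4 8123/10000
DF(4y) = 8123/10000 ≈ 0.812300

step 1 [0.5y] bond c/2=1/40: DF=(25133/25000 − 1/40·(0))/(1+1/40) = 613/625 ≈ 0.980800
step 2 [1y] zero: DF = P = 9601/10000 ≈ 0.960100
step 3 [1.5y] bond c/2=3/160: DF=(24583/25000 − 3/160·(0.980800+0.960100))/(1+3/160) = 1859/2000 ≈ 0.929500
step 4 [2y] swap r/2=965/37739: DF=(1 − 965/37739·(0.980800+0.960100+0.929500))/(1+965/37739) = 1807/2000 ≈ 0.903500
step 5 [2.5y] swap r/2=387/15526: DF=(1 − 387/15526·(0.980800+0.960100+0.929500+0.903500))/(1+387/15526) = 8839/10000 ≈ 0.883900
step 6 [3y] swap r/2=691/27598: DF=(1 − 691/27598·(0.980800+0.960100+0.929500+0.903500+0.883900))/(1+691/27598) = 4309/5000 ≈ 0.861800
step 7 [3.5y] swap r/2=1477/63719: DF=(1 − 1477/63719·(0.980800+0.960100+0.929500+0.903500+0.883900+0.861800))/(1+1477/63719) = 8523/10000 ≈ 0.852300
step 8 [4y] zero: DF = P = 8123/10000 ≈ 0.812300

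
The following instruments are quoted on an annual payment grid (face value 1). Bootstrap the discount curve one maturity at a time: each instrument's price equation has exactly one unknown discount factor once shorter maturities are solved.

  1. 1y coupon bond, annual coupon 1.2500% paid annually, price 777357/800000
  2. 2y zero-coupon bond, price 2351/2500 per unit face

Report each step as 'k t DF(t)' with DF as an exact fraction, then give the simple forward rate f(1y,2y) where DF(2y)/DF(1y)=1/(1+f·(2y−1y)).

step 1 [1y] bond c/1=1/80: DF=(777357/800000 − 1/80·(0))/(1+1/80) = 9597/10000 ≈ 0.959700
step 2 [2y] zero: DF = P = 2351/2500 ≈ 0.940400

1 1 9597/10000
2 2 2351/2500
f(1y,2y) = ((9597/10000)/(2351/2500) − 1)/(1) = 193/9404 ≈ 2.0523%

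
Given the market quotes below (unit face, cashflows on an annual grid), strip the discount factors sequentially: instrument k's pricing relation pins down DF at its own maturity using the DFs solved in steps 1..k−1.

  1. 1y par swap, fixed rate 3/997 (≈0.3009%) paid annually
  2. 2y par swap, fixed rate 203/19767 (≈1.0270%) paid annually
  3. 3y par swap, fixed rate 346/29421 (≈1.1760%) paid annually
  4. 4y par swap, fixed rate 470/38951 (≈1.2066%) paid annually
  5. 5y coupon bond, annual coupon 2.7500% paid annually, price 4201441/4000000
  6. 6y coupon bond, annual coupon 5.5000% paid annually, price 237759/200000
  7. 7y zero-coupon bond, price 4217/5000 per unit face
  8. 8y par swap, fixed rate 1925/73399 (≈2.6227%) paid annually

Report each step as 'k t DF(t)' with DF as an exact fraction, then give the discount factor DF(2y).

1 1 997/1000
2 2 9797/10000
3 3 4827/5000
4 4 953/1000
5 5 459/500
6 6 8759/10000
7 7 4217/5000
8 8 323/400
DF(2y) = 9797/10000 ≈ 0.979700

step 1 [1y] swap r/1=3/997: DF=(1 − 3/997·(0))/(1+3/997) = 997/1000 ≈ 0.997000
step 2 [2y] swap r/1=203/19767: DF=(1 − 203/19767·(0.997000))/(1+203/19767) = 9797/10000 ≈ 0.979700
step 3 [3y] swap r/1=346/29421: DF=(1 − 346/29421·(0.997000+0.979700))/(1+346/29421) = 4827/5000 ≈ 0.965400
step 4 [4y] swap r/1=470/38951: DF=(1 − 470/38951·(0.997000+0.979700+0.965400))/(1+470/38951) = 953/1000 ≈ 0.953000
step 5 [5y] bond c/1=11/400: DF=(4201441/4000000 − 11/400·(0.997000+0.979700+0.965400+0.953000))/(1+11/400) = 459/500 ≈ 0.918000
step 6 [6y] bond c/1=11/200: DF=(237759/200000 − 11/200·(0.997000+0.979700+0.965400+0.953000+0.918000))/(1+11/200) = 8759/10000 ≈ 0.875900
step 7 [7y] zero: DF = P = 4217/5000 ≈ 0.843400
step 8 [8y] swap r/1=1925/73399: DF=(1 − 1925/73399·(0.997000+0.979700+0.965400+0.953000+0.918000+0.875900+0.843400))/(1+1925/73399) = 323/400 ≈ 0.807500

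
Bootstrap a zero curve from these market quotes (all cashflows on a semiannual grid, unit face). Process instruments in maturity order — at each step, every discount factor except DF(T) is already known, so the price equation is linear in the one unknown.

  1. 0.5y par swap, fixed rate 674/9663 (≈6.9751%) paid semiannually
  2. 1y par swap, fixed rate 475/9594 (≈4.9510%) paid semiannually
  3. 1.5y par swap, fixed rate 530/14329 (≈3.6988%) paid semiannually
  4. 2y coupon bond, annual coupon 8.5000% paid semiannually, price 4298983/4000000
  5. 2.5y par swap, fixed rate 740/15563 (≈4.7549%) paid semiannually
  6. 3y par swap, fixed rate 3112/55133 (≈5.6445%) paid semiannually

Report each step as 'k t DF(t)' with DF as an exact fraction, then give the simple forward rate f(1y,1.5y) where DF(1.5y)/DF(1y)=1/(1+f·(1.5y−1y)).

step 1 [0.5y] swap r/2=337/9663: DF=(1 − 337/9663·(0))/(1+337/9663) = 9663/10000 ≈ 0.966300
step 2 [1y] swap r/2=475/19188: DF=(1 − 475/19188·(0.966300))/(1+475/19188) = 381/400 ≈ 0.952500
step 3 [1.5y] swap r/2=265/14329: DF=(1 − 265/14329·(0.966300+0.952500))/(1+265/14329) = 947/1000 ≈ 0.947000
step 4 [2y] bond c/2=17/400: DF=(4298983/4000000 − 17/400·(0.966300+0.952500+0.947000))/(1+17/400) = 9141/10000 ≈ 0.914100
step 5 [2.5y] swap r/2=370/15563: DF=(1 − 370/15563·(0.966300+0.952500+0.947000+0.914100))/(1+370/15563) = 889/1000 ≈ 0.889000
step 6 [3y] swap r/2=1556/55133: DF=(1 − 1556/55133·(0.966300+0.952500+0.947000+0.914100+0.889000))/(1+1556/55133) = 2111/2500 ≈ 0.844400

1 1/2 9663/10000
2 1 381/400
3 3/2 947/1000
4 2 9141/10000
5 5/2 889/1000
6 3 2111/2500
f(1y,1.5y) = ((381/400)/(947/1000) − 1)/(1/2) = 11/947 ≈ 1.1616%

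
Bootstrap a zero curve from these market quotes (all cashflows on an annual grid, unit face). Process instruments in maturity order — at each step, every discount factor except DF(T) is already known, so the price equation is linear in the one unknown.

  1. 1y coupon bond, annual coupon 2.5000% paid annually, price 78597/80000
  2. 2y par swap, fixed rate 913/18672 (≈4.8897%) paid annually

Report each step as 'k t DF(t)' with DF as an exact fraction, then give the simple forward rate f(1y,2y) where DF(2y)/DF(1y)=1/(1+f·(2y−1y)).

1 1 1917/2000
2 2 9087/10000
f(1y,2y) = ((1917/2000)/(9087/10000) − 1)/(1) = 166/3029 ≈ 5.4804%

step 1 [1y] bond c/1=1/40: DF=(78597/80000 − 1/40·(0))/(1+1/40) = 1917/2000 ≈ 0.958500
step 2 [2y] swap r/1=913/18672: DF=(1 − 913/18672·(0.958500))/(1+913/18672) = 9087/10000 ≈ 0.908700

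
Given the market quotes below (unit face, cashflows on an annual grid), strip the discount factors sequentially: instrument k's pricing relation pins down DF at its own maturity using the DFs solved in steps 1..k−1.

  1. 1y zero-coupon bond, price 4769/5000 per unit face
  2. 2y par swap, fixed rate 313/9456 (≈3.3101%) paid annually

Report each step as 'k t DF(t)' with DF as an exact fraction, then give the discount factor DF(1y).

1 1 4769/5000
2 2 4687/5000
DF(1y) = 4769/5000 ≈ 0.953800

step 1 [1y] zero: DF = P = 4769/5000 ≈ 0.953800
step 2 [2y] swap r/1=313/9456: DF=(1 − 313/9456·(0.953800))/(1+313/9456) = 4687/5000 ≈ 0.937400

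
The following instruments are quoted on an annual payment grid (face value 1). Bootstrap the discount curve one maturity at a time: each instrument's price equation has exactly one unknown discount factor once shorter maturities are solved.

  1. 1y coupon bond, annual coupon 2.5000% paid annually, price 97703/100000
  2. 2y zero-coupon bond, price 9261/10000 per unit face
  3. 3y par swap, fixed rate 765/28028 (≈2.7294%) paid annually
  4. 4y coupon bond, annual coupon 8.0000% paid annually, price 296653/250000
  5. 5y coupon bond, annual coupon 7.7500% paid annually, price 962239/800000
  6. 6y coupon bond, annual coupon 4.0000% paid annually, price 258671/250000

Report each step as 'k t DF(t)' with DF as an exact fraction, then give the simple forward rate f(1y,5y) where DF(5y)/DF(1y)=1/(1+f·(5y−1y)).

1 1 2383/2500
2 2 9261/10000
3 3 1847/2000
4 4 8911/10000
5 5 4253/5000
6 6 8201/10000
f(1y,5y) = ((2383/2500)/(4253/5000) − 1)/(4) = 513/17012 ≈ 3.0155%

step 1 [1y] bond c/1=1/40: DF=(97703/100000 − 1/40·(0))/(1+1/40) = 2383/2500 ≈ 0.953200
step 2 [2y] zero: DF = P = 9261/10000 ≈ 0.926100
step 3 [3y] swap r/1=765/28028: DF=(1 − 765/28028·(0.953200+0.926100))/(1+765/28028) = 1847/2000 ≈ 0.923500
step 4 [4y] bond c/1=2/25: DF=(296653/250000 − 2/25·(0.953200+0.926100+0.923500))/(1+2/25) = 8911/10000 ≈ 0.891100
step 5 [5y] bond c/1=31/400: DF=(962239/800000 − 31/400·(0.953200+0.926100+0.923500+0.891100))/(1+31/400) = 4253/5000 ≈ 0.850600
step 6 [6y] bond c/1=1/25: DF=(258671/250000 − 1/25·(0.953200+0.926100+0.923500+0.891100+0.850600))/(1+1/25) = 8201/10000 ≈ 0.820100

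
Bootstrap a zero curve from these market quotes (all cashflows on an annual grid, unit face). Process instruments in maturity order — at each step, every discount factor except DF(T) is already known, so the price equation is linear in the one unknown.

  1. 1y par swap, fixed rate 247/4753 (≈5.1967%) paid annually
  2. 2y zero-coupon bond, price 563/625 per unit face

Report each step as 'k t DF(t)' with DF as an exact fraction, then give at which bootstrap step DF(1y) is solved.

step 1 [1y] swap r/1=247/4753: DF=(1 − 247/4753·(0))/(1+247/4753) = 4753/5000 ≈ 0.950600
step 2 [2y] zero: DF = P = 563/625 ≈ 0.900800

1 1 4753/5000
2 2 563/625
DF(1y) is solved at step 1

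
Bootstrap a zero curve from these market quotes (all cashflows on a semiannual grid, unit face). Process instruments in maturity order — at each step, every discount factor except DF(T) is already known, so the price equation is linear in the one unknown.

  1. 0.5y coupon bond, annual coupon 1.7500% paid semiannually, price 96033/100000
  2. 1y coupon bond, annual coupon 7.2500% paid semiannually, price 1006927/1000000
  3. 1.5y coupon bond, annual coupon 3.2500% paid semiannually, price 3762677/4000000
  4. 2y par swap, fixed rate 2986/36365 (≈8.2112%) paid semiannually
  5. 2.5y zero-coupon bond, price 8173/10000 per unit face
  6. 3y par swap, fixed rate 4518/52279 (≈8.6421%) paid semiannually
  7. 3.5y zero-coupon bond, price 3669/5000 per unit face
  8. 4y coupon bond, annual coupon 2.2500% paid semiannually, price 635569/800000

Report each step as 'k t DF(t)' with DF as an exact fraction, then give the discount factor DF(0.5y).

step 1 [0.5y] bond c/2=7/800: DF=(96033/100000 − 7/800·(0))/(1+7/800) = 119/125 ≈ 0.952000
step 2 [1y] bond c/2=29/800: DF=(1006927/1000000 − 29/800·(0.952000))/(1+29/800) = 1173/1250 ≈ 0.938400
step 3 [1.5y] bond c/2=13/800: DF=(3762677/4000000 − 13/800·(0.952000+0.938400))/(1+13/800) = 4477/5000 ≈ 0.895400
step 4 [2y] swap r/2=1493/36365: DF=(1 − 1493/36365·(0.952000+0.938400+0.895400))/(1+1493/36365) = 8507/10000 ≈ 0.850700
step 5 [2.5y] zero: DF = P = 8173/10000 ≈ 0.817300
step 6 [3y] swap r/2=2259/52279: DF=(1 − 2259/52279·(0.952000+0.938400+0.895400+0.850700+0.817300))/(1+2259/52279) = 7741/10000 ≈ 0.774100
step 7 [3.5y] zero: DF = P = 3669/5000 ≈ 0.733800
step 8 [4y] bond c/2=9/800: DF=(635569/800000 − 9/800·(0.952000+0.938400+0.895400+0.850700+0.817300+0.774100+0.733800))/(1+9/800) = 7193/10000 ≈ 0.719300

1 1/2 119/125
2 1 1173/1250
3 3/2 4477/5000
4 2 8507/10000
5 5/2 8173/10000
6 3 7741/10000
7 7/2 3669/5000
8 4 7193/10000
DF(0.5y) = 119/125 ≈ 0.952000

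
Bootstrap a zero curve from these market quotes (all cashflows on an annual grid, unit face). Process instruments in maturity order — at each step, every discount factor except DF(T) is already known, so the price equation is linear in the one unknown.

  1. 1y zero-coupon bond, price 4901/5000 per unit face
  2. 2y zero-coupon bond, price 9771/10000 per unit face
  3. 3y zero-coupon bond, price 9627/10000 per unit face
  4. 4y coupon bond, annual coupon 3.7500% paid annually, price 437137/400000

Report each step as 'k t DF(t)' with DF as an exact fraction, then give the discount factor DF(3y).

1 1 4901/5000
2 2 9771/10000
3 3 9627/10000
4 4 4739/5000
DF(3y) = 9627/10000 ≈ 0.962700

step 1 [1y] zero: DF = P = 4901/5000 ≈ 0.980200
step 2 [2y] zero: DF = P = 9771/10000 ≈ 0.977100
step 3 [3y] zero: DF = P = 9627/10000 ≈ 0.962700
step 4 [4y] bond c/1=3/80: DF=(437137/400000 − 3/80·(0.980200+0.977100+0.962700))/(1+3/80) = 4739/5000 ≈ 0.947800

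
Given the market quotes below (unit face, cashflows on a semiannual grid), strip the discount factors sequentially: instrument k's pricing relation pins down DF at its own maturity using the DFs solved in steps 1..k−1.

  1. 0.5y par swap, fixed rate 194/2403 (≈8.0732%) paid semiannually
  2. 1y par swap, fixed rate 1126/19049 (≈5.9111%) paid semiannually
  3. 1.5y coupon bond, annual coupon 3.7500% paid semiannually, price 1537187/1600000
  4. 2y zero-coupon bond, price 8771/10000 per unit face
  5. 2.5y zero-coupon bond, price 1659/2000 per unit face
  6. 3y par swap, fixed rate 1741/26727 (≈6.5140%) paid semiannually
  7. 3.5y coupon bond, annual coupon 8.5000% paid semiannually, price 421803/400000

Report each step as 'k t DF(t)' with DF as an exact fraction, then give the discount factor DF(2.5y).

step 1 [0.5y] swap r/2=97/2403: DF=(1 − 97/2403·(0))/(1+97/2403) = 2403/2500 ≈ 0.961200
step 2 [1y] swap r/2=563/19049: DF=(1 − 563/19049·(0.961200))/(1+563/19049) = 9437/10000 ≈ 0.943700
step 3 [1.5y] bond c/2=3/160: DF=(1537187/1600000 − 3/160·(0.961200+0.943700))/(1+3/160) = 227/250 ≈ 0.908000
step 4 [2y] zero: DF = P = 8771/10000 ≈ 0.877100
step 5 [2.5y] zero: DF = P = 1659/2000 ≈ 0.829500
step 6 [3y] swap r/2=1741/53454: DF=(1 − 1741/53454·(0.961200+0.943700+0.908000+0.877100+0.829500))/(1+1741/53454) = 8259/10000 ≈ 0.825900
step 7 [3.5y] bond c/2=17/400: DF=(421803/400000 − 17/400·(0.961200+0.943700+0.908000+0.877100+0.829500+0.825900))/(1+17/400) = 496/625 ≈ 0.793600

1 1/2 2403/2500
2 1 9437/10000
3 3/2 227/250
4 2 8771/10000
5 5/2 1659/2000
6 3 8259/10000
7 7/2 496/625
DF(2.5y) = 1659/2000 ≈ 0.829500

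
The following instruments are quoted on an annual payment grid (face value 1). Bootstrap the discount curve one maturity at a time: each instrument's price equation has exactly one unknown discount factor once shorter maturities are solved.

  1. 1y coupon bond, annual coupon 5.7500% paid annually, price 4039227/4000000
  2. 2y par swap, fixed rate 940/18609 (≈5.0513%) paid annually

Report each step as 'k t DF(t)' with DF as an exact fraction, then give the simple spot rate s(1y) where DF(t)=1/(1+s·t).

step 1 [1y] bond c/1=23/400: DF=(4039227/4000000 − 23/400·(0))/(1+23/400) = 9549/10000 ≈ 0.954900
step 2 [2y] swap r/1=940/18609: DF=(1 − 940/18609·(0.954900))/(1+940/18609) = 453/500 ≈ 0.906000

1 1 9549/10000
2 2 453/500
s(1y) = (1/(9549/10000) − 1)/(1) = 451/9549 ≈ 4.7230%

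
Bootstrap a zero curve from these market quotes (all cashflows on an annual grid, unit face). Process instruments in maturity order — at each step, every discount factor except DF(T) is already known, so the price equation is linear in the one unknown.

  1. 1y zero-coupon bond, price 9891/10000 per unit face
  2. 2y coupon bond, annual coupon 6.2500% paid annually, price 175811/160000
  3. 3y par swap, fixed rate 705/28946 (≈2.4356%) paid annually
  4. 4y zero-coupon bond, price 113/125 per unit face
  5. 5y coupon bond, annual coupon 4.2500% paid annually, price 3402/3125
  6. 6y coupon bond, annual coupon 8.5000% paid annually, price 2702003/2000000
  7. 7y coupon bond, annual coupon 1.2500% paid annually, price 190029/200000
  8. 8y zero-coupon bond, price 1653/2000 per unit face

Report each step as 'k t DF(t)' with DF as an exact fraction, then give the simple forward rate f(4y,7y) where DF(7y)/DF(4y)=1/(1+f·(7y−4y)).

1 1 9891/10000
2 2 122/125
3 3 1859/2000
4 4 113/125
5 5 4447/5000
6 6 8779/10000
7 7 8697/10000
8 8 1653/2000
f(4y,7y) = ((113/125)/(8697/10000) − 1)/(3) = 343/26091 ≈ 1.3146%

step 1 [1y] zero: DF = P = 9891/10000 ≈ 0.989100
step 2 [2y] bond c/1=1/16: DF=(175811/160000 − 1/16·(0.989100))/(1+1/16) = 122/125 ≈ 0.976000
step 3 [3y] swap r/1=705/28946: DF=(1 − 705/28946·(0.989100+0.976000))/(1+705/28946) = 1859/2000 ≈ 0.929500
step 4 [4y] zero: DF = P = 113/125 ≈ 0.904000
step 5 [5y] bond c/1=17/400: DF=(3402/3125 − 17/400·(0.989100+0.976000+0.929500+0.904000))/(1+17/400) = 4447/5000 ≈ 0.889400
step 6 [6y] bond c/1=17/200: DF=(2702003/2000000 − 17/200·(0.989100+0.976000+0.929500+0.904000+0.889400))/(1+17/200) = 8779/10000 ≈ 0.877900
step 7 [7y] bond c/1=1/80: DF=(190029/200000 − 1/80·(0.989100+0.976000+0.929500+0.904000+0.889400+0.877900))/(1+1/80) = 8697/10000 ≈ 0.869700
step 8 [8y] zero: DF = P = 1653/2000 ≈ 0.826500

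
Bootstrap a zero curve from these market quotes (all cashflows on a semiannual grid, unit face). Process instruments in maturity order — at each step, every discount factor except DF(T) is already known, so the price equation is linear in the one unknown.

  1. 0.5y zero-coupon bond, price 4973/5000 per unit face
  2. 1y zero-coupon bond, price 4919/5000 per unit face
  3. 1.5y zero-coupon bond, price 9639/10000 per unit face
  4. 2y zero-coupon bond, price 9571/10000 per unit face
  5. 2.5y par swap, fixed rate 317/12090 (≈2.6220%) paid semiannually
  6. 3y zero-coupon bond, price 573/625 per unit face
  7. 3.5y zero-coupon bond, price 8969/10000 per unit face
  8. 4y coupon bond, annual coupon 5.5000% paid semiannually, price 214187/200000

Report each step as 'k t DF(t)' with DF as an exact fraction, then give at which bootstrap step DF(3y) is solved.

1 1/2 4973/5000
2 1 4919/5000
3 3/2 9639/10000
4 2 9571/10000
5 5/2 4683/5000
6 3 573/625
7 7/2 8969/10000
8 4 8643/10000
DF(3y) is solved at step 6

step 1 [0.5y] zero: DF = P = 4973/5000 ≈ 0.994600
step 2 [1y] zero: DF = P = 4919/5000 ≈ 0.983800
step 3 [1.5y] zero: DF = P = 9639/10000 ≈ 0.963900
step 4 [2y] zero: DF = P = 9571/10000 ≈ 0.957100
step 5 [2.5y] swap r/2=317/24180: DF=(1 − 317/24180·(0.994600+0.983800+0.963900+0.957100))/(1+317/24180) = 4683/5000 ≈ 0.936600
step 6 [3y] zero: DF = P = 573/625 ≈ 0.916800
step 7 [3.5y] zero: DF = P = 8969/10000 ≈ 0.896900
step 8 [4y] bond c/2=11/400: DF=(214187/200000 − 11/400·(0.994600+0.983800+0.963900+0.957100+0.936600+0.916800+0.896900))/(1+11/400) = 8643/10000 ≈ 0.864300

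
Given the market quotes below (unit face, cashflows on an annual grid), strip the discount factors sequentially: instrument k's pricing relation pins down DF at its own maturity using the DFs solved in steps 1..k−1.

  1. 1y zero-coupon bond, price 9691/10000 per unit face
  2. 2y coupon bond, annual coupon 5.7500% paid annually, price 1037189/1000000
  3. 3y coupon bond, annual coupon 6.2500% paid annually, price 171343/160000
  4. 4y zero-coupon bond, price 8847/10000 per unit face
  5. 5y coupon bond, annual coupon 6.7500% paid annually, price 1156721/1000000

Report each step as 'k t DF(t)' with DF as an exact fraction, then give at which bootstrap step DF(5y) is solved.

step 1 [1y] zero: DF = P = 9691/10000 ≈ 0.969100
step 2 [2y] bond c/1=23/400: DF=(1037189/1000000 − 23/400·(0.969100))/(1+23/400) = 9281/10000 ≈ 0.928100
step 3 [3y] bond c/1=1/16: DF=(171343/160000 − 1/16·(0.969100+0.928100))/(1+1/16) = 8963/10000 ≈ 0.896300
step 4 [4y] zero: DF = P = 8847/10000 ≈ 0.884700
step 5 [5y] bond c/1=27/400: DF=(1156721/1000000 − 27/400·(0.969100+0.928100+0.896300+0.884700))/(1+27/400) = 851/1000 ≈ 0.851000

1 1 9691/10000
2 2 9281/10000
3 3 8963/10000
4 4 8847/10000
5 5 851/1000
DF(5y) is solved at step 5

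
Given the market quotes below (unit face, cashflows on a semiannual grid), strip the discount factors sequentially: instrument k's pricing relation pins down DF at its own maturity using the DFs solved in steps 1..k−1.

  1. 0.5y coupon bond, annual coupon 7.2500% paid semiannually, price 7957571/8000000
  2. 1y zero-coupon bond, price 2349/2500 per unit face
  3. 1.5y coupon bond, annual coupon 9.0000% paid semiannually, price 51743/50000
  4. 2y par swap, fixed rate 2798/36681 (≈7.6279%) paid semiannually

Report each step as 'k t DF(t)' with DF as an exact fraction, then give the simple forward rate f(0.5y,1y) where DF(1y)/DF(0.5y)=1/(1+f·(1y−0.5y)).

1 1/2 9599/10000
2 1 2349/2500
3 3/2 1817/2000
4 2 8601/10000
f(0.5y,1y) = ((9599/10000)/(2349/2500) − 1)/(1/2) = 7/162 ≈ 4.3210%

step 1 [0.5y] bond c/2=29/800: DF=(7957571/8000000 − 29/800·(0))/(1+29/800) = 9599/10000 ≈ 0.959900
step 2 [1y] zero: DF = P = 2349/2500 ≈ 0.939600
step 3 [1.5y] bond c/2=9/200: DF=(51743/50000 − 9/200·(0.959900+0.939600))/(1+9/200) = 1817/2000 ≈ 0.908500
step 4 [2y] swap r/2=1399/36681: DF=(1 − 1399/36681·(0.959900+0.939600+0.908500))/(1+1399/36681) = 8601/10000 ≈ 0.860100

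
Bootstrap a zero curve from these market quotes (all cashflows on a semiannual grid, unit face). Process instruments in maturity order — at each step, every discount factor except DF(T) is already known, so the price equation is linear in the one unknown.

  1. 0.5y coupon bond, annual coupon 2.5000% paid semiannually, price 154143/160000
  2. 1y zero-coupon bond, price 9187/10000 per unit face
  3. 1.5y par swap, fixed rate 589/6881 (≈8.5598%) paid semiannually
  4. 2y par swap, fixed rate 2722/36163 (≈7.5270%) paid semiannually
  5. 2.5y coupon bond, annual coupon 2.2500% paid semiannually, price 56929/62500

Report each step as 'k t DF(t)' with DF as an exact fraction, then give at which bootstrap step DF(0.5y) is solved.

1 1/2 1903/2000
2 1 9187/10000
3 3/2 4411/5000
4 2 8639/10000
5 5/2 1721/2000
DF(0.5y) is solved at step 1

step 1 [0.5y] bond c/2=1/80: DF=(154143/160000 − 1/80·(0))/(1+1/80) = 1903/2000 ≈ 0.951500
step 2 [1y] zero: DF = P = 9187/10000 ≈ 0.918700
step 3 [1.5y] swap r/2=589/13762: DF=(1 − 589/13762·(0.951500+0.918700))/(1+589/13762) = 4411/5000 ≈ 0.882200
step 4 [2y] swap r/2=1361/36163: DF=(1 − 1361/36163·(0.951500+0.918700+0.882200))/(1+1361/36163) = 8639/10000 ≈ 0.863900
step 5 [2.5y] bond c/2=9/800: DF=(56929/62500 − 9/800·(0.951500+0.918700+0.882200+0.863900))/(1+9/800) = 1721/2000 ≈ 0.860500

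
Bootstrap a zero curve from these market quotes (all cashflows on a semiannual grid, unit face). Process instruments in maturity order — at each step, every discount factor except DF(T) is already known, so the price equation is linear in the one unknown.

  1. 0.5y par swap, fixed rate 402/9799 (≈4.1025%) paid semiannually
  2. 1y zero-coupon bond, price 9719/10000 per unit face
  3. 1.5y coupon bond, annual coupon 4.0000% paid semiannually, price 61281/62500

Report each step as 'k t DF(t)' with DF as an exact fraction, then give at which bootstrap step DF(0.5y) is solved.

step 1 [0.5y] swap r/2=201/9799: DF=(1 − 201/9799·(0))/(1+201/9799) = 9799/10000 ≈ 0.979900
step 2 [1y] zero: DF = P = 9719/10000 ≈ 0.971900
step 3 [1.5y] bond c/2=1/50: DF=(61281/62500 − 1/50·(0.979900+0.971900))/(1+1/50) = 923/1000 ≈ 0.923000

1 1/2 9799/10000
2 1 9719/10000
3 3/2 923/1000
DF(0.5y) is solved at step 1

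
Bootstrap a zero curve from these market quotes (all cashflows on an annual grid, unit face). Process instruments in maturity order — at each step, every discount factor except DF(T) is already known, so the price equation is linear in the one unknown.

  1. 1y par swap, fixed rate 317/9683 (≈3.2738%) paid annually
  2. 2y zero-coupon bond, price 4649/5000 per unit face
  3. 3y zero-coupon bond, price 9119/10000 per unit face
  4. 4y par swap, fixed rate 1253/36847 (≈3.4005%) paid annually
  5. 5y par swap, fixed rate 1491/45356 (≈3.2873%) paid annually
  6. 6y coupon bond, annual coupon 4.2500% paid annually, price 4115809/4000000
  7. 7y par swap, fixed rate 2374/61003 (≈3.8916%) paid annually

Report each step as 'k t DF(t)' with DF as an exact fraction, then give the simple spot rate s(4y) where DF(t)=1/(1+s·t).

1 1 9683/10000
2 2 4649/5000
3 3 9119/10000
4 4 8747/10000
5 5 8509/10000
6 6 8021/10000
7 7 3813/5000
s(4y) = (1/(8747/10000) − 1)/(4) = 1253/34988 ≈ 3.5812%

step 1 [1y] swap r/1=317/9683: DF=(1 − 317/9683·(0))/(1+317/9683) = 9683/10000 ≈ 0.968300
step 2 [2y] zero: DF = P = 4649/5000 ≈ 0.929800
step 3 [3y] zero: DF = P = 9119/10000 ≈ 0.911900
step 4 [4y] swap r/1=1253/36847: DF=(1 − 1253/36847·(0.968300+0.929800+0.911900))/(1+1253/36847) = 8747/10000 ≈ 0.874700
step 5 [5y] swap r/1=1491/45356: DF=(1 − 1491/45356·(0.968300+0.929800+0.911900+0.874700))/(1+1491/45356) = 8509/10000 ≈ 0.850900
step 6 [6y] bond c/1=17/400: DF=(4115809/4000000 − 17/400·(0.968300+0.929800+0.911900+0.874700+0.850900))/(1+17/400) = 8021/10000 ≈ 0.802100
step 7 [7y] swap r/1=2374/61003: DF=(1 − 2374/61003·(0.968300+0.929800+0.911900+0.874700+0.850900+0.802100))/(1+2374/61003) = 3813/5000 ≈ 0.762600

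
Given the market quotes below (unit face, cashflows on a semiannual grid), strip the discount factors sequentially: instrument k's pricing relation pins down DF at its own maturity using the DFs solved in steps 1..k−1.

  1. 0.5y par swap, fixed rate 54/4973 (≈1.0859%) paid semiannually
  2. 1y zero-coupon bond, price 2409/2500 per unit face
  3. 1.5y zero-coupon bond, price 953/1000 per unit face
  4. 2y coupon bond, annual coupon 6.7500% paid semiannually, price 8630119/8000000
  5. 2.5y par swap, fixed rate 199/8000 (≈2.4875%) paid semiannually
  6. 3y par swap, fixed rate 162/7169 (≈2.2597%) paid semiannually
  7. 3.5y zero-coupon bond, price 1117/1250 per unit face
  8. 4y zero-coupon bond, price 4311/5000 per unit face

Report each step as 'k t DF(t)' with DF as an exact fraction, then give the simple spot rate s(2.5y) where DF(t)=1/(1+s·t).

step 1 [0.5y] swap r/2=27/4973: DF=(1 − 27/4973·(0))/(1+27/4973) = 4973/5000 ≈ 0.994600
step 2 [1y] zero: DF = P = 2409/2500 ≈ 0.963600
step 3 [1.5y] zero: DF = P = 953/1000 ≈ 0.953000
step 4 [2y] bond c/2=27/800: DF=(8630119/8000000 − 27/800·(0.994600+0.963600+0.953000))/(1+27/800) = 1897/2000 ≈ 0.948500
step 5 [2.5y] swap r/2=199/16000: DF=(1 − 199/16000·(0.994600+0.963600+0.953000+0.948500))/(1+199/16000) = 9403/10000 ≈ 0.940300
step 6 [3y] swap r/2=81/7169: DF=(1 − 81/7169·(0.994600+0.963600+0.953000+0.948500+0.940300))/(1+81/7169) = 1169/1250 ≈ 0.935200
step 7 [3.5y] zero: DF = P = 1117/1250 ≈ 0.893600
step 8 [4y] zero: DF = P = 4311/5000 ≈ 0.862200

1 1/2 4973/5000
2 1 2409/2500
3 3/2 953/1000
4 2 1897/2000
5 5/2 9403/10000
6 3 1169/1250
7 7/2 1117/1250
8 4 4311/5000
s(2.5y) = (1/(9403/10000) − 1)/(5/2) = 1194/47015 ≈ 2.5396%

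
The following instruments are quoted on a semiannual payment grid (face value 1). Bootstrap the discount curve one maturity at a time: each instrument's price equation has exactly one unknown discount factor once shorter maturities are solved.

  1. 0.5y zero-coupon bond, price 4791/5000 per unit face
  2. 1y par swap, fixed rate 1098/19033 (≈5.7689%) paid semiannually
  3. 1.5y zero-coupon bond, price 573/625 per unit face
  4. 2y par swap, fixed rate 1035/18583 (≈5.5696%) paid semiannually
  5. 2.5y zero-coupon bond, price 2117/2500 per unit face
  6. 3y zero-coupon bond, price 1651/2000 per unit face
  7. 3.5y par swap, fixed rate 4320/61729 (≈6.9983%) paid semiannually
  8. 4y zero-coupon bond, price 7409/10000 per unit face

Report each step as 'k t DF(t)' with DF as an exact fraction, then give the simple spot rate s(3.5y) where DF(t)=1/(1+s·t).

step 1 [0.5y] zero: DF = P = 4791/5000 ≈ 0.958200
step 2 [1y] swap r/2=549/19033: DF=(1 − 549/19033·(0.958200))/(1+549/19033) = 9451/10000 ≈ 0.945100
step 3 [1.5y] zero: DF = P = 573/625 ≈ 0.916800
step 4 [2y] swap r/2=1035/37166: DF=(1 − 1035/37166·(0.958200+0.945100+0.916800))/(1+1035/37166) = 1793/2000 ≈ 0.896500
step 5 [2.5y] zero: DF = P = 2117/2500 ≈ 0.846800
step 6 [3y] zero: DF = P = 1651/2000 ≈ 0.825500
step 7 [3.5y] swap r/2=2160/61729: DF=(1 − 2160/61729·(0.958200+0.945100+0.916800+0.896500+0.846800+0.825500))/(1+2160/61729) = 98/125 ≈ 0.784000
step 8 [4y] zero: DF = P = 7409/10000 ≈ 0.740900

1 1/2 4791/5000
2 1 9451/10000
3 3/2 573/625
4 2 1793/2000
5 5/2 2117/2500
6 3 1651/2000
7 7/2 98/125
8 4 7409/10000
s(3.5y) = (1/(98/125) − 1)/(7/2) = 27/343 ≈ 7.8717%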